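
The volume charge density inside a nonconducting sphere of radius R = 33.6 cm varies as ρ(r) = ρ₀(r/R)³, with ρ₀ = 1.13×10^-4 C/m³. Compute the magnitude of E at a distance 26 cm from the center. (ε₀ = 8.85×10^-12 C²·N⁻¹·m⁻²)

E ≈ 2.56e5 N/C

Symmetry ⇒ E = E(r) r̂. Gaussian sphere of radius r = 26 cm (r < R).
Integrate the density: Q_enc = 4π ∫₀^r ρ₀(r'/R)^3 r'² dr' = 4πρ₀ r^6/(6·R³) = 1.927e-6 C.
Since E is radial and uniform over the Gaussian sphere, Φ = E·4πr² = Q_enc/ε₀.
E = |Q_enc|/(4πε₀r²) = (1.927×10^-6)/(4π·8.85×10^-12·(0.26)²) = 2.56e5 N/C.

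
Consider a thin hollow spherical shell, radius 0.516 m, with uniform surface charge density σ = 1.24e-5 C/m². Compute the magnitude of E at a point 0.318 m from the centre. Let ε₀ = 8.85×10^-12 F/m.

By spherical symmetry E is radial; choose a Gaussian sphere of radius r = 0.318 m (inside the shell, r < 0.516 m).
All the charge is outside the Gaussian surface: Q_enc = 0, hence E = 0 everywhere inside the shell.

E = 0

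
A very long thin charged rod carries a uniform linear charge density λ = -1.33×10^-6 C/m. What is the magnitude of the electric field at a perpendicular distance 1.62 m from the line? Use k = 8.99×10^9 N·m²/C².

Choose a coaxial cylinder of radius r = 1.62 m (arbitrary length L) as the Gaussian surface.
Q_enc = λL, so λ_enc = -1.33×10^-6 C/m.
Gauss's law: E·2πrL = λ_enc L/ε₀.
E = 2k|λ_enc|/r = 2(8.99×10^9)(1.33×10^-6)/(1.62) = 1.48×10^4 N/C.

|E| ≈ 1.48×10^4 V/m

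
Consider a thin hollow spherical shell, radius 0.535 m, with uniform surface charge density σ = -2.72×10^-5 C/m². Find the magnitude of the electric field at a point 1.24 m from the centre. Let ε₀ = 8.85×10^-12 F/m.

5.72×10^5 N/C

Use a concentric Gaussian sphere at r = 1.24 m (r > 0.535 m).
The entire shell is enclosed: Q_enc = σ·4πR² = (-2.72e-5)·4π·(0.535)² = -9.783×10^-5 C.
Gauss's law: E·4πr² = Q_enc/ε₀.
E = |Q_enc|/(4πε₀r²) = (9.783×10^-5)/(4π·8.85×10^-12·(1.24)²) = 5.72×10^5 N/C.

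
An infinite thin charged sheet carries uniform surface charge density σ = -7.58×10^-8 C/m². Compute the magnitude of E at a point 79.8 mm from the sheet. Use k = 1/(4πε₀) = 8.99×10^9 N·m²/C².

E = 4.28×10^3 N/C

Choose a cylindrical pillbox piercing the sheet, end faces (area A) parallel to it.
Only the two end caps contribute flux: Φ = 2EA. With Q_enc = σA, Gauss's law gives E = |σ|/(2ε₀).
E = 2πk|σ| = 2π(8.99×10^9)(7.58×10^-8) = 4.28×10^3 N/C.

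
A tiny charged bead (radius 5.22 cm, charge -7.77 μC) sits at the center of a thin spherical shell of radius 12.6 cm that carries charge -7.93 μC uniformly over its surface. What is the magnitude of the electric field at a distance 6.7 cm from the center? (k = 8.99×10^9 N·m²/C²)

Symmetry ⇒ E = E(r) r̂. Gaussian sphere of radius r = 6.7 cm (between the bodies, 5.22 cm < r < 12.6 cm).
Only the inner charge is enclosed; the outer shell contributes nothing inside itself. Q_enc = -7.77 μC = -7.77×10^-6 C.
Since E is radial and uniform over the Gaussian sphere, Φ = E·4πr² = Q_enc/ε₀.
E = k|Q_enc|/r² = (8.99×10^9)(7.77e-6)/(0.067)² = 1.56e7 N/C.

E ≈ 1.56×10^7 N/C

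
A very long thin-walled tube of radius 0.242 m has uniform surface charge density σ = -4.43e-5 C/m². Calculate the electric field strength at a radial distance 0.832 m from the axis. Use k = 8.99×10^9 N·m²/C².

E ≈ 1.46×10^6 N/C

Take a coaxial cylindrical Gaussian surface of radius r = 0.832 m and length L (r > 0.242 m).
The whole shell is enclosed: λ_enc = σ·2πR = (-4.43×10^-5)·2π·(0.242) = -6.736e-5 C/m.
Since E is radial and uniform over the curved surface, Φ = E·2πrL = Q_enc/ε₀ = λ_enc L/ε₀.
E = 2k|λ_enc|/r = 2(8.99×10^9)(6.736e-5)/(0.832) = 1.46×10^6 N/C.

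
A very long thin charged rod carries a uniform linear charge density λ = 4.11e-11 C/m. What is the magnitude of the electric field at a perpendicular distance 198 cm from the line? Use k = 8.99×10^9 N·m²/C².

|E| ≈ 0.373 N/C

By cylindrical symmetry E is radial; use a coaxial Gaussian cylinder of radius 198 cm and length L.
Q_enc = λL, so λ_enc = 4.11×10^-11 C/m.
Since E is radial and uniform over the curved surface, Φ = E·2πrL = Q_enc/ε₀ = λ_enc L/ε₀.
E = 2k|λ_enc|/r = 2(8.99×10^9)(4.11e-11)/(1.98) = 0.373 N/C.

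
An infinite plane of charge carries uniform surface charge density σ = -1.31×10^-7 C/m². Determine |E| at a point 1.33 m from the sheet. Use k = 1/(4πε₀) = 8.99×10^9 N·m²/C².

Choose a cylindrical pillbox piercing the sheet, end faces (area A) parallel to it.
Only the two end caps contribute flux: Φ = 2EA. With Q_enc = σA, Gauss's law gives E = |σ|/(2ε₀).
E = 2πk|σ| = 2π(8.99×10^9)(1.31e-7) = 7.40×10^3 N/C.

E = 7.40×10^3 N/C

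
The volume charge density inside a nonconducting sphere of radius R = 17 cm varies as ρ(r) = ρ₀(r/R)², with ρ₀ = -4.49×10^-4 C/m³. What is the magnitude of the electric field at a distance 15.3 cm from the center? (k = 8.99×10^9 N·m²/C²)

|E| ≈ 1.26×10^6 N/C

By spherical symmetry E is radial; choose a Gaussian sphere of radius r = 15.3 cm (r < R).
Integrate the density: Q_enc = 4π ∫₀^r ρ₀(r'/R)^2 r'² dr' = 4πρ₀ r^5/(5·R²) = -3.274e-6 C.
Gauss's law: E·4πr² = Q_enc/ε₀.
E = k|Q_enc|/r² = (8.99×10^9)(3.274×10^-6)/(0.153)² = 1.26×10^6 N/C.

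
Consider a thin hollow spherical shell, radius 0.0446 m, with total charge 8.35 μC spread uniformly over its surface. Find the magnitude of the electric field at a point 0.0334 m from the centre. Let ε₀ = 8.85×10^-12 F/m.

|E| = 0 N/C

By spherical symmetry E is radial; choose a Gaussian sphere of radius r = 0.0334 m (inside the shell, r < 0.0446 m).
No charge lies within this surface, so Q_enc = 0 and Gauss's law gives E·4πr² = 0 ⇒ E = 0.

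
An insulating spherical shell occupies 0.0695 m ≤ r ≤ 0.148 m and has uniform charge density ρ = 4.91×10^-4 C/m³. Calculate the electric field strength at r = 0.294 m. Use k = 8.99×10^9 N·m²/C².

Symmetry ⇒ E = E(r) r̂. Gaussian sphere of radius r = 0.294 m (r > 0.148 m, enclosing the whole shell).
Q_enc = ρ·(4π/3)(b³ − a³) = (4.91×10^-4)·(4π/3)·((0.148)³ − (0.0695)³) = 5.977×10^-6 C.
By Gauss's law, ∮E·dA = E·4πr² = Q_enc/ε₀.
E = k|Q_enc|/r² = (8.99×10^9)(5.977×10^-6)/(0.294)² = 6.22×10^5 N/C.

|E| = 6.22×10^5 N/C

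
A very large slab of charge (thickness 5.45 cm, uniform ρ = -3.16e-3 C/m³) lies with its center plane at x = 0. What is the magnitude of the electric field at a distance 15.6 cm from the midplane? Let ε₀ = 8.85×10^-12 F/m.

|E| = 9.73×10^6 N/C

The point |x| = 15.6 cm lies outside the slab (half-thickness 0.02725 m). A symmetric pillbox spanning the full slab encloses Q_enc = ρ·d·A.
Flux = 2EA ⇒ E = |ρ|d/(2ε₀), independent of distance outside.
E = (3.16×10^-3)(0.0545)/(2·8.85×10^-12) = 9.73×10^6 N/C.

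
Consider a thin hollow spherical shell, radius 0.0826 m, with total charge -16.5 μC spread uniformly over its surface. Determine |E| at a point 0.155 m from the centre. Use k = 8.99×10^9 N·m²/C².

Symmetry ⇒ E = E(r) r̂. Gaussian sphere of radius r = 0.155 m (r > 0.0826 m).
The entire shell is enclosed: Q_enc = -1.65×10^-5 C.
Gauss's law: E·4πr² = Q_enc/ε₀.
E = k|Q_enc|/r² = (8.99×10^9)(1.65×10^-5)/(0.155)² = 6.17e6 N/C.

E ≈ 6.17×10^6 N/C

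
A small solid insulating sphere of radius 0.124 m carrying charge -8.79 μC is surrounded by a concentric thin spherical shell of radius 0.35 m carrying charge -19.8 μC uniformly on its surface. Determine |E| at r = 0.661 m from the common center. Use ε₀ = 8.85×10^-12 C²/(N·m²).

E = 5.88×10^5 N/C

Use a concentric Gaussian sphere at r = 0.661 m (r > 0.35 m, enclosing both).
Q_enc = (-8.79 μC) + (-19.8 μC) = -2.859×10^-5 C.
Applying ∮E·dA = Q_enc/ε₀ with Φ = E(4πr²):
E = |Q_enc|/(4πε₀r²) = (2.859×10^-5)/(4π·8.85×10^-12·(0.661)²) = 5.88e5 N/C.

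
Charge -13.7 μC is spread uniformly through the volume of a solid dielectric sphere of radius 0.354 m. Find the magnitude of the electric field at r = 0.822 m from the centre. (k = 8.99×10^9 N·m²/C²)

Symmetry ⇒ E = E(r) r̂. Gaussian sphere of radius r = 0.822 m (r > R, so the entire charge is enclosed).
Q_enc = -13.7 μC = -1.37×10^-5 C.
By Gauss's law, ∮E·dA = E·4πr² = Q_enc/ε₀.
E = k|Q_enc|/r² = (8.99×10^9)(1.37×10^-5)/(0.822)² = 1.82×10^5 N/C.

|E| ≈ 1.82×10^5 N/C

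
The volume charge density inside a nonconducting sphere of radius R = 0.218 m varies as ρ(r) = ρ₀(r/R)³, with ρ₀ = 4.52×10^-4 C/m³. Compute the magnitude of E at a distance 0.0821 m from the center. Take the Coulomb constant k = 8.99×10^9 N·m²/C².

3.73e4 V/m

By spherical symmetry E is radial; choose a Gaussian sphere of radius r = 0.0821 m (r < R).
Integrate the density: Q_enc = 4π ∫₀^r ρ₀(r'/R)^3 r'² dr' = 4πρ₀ r^6/(6·R³) = 2.798×10^-8 C.
By Gauss's law, ∮E·dA = E·4πr² = Q_enc/ε₀.
E = k|Q_enc|/r² = (8.99×10^9)(2.798e-8)/(0.0821)² = 3.73×10^4 N/C.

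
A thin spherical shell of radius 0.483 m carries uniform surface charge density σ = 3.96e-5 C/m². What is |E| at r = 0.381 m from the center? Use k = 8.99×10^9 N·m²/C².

By spherical symmetry E is radial; choose a Gaussian sphere of radius r = 0.381 m (inside the shell, r < 0.483 m).
All the charge is outside the Gaussian surface: Q_enc = 0, hence E = 0 everywhere inside the shell.

E = 0 (no enclosed charge)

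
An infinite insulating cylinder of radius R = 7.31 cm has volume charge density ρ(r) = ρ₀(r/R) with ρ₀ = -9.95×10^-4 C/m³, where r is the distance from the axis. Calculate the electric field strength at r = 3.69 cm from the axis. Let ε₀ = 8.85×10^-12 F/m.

6.98e5 N/C

Choose a coaxial cylinder of radius r = 3.69 cm (arbitrary length L) as the Gaussian surface (r < R).
Integrating ρ over the cross-section to radius r: λ_enc = (2πρ₀/R) ∫₀^r r'^2 dr' = 2πρ₀ r^3/(3·R) = -1.432e-6 C/m.
By Gauss's law (flux through the curved wall only), E·2πrL = λ_enc L/ε₀.
E = |λ_enc|/(2πε₀r) = (1.432e-6)/(2π·8.85×10^-12·0.0369) = 6.98e5 N/C.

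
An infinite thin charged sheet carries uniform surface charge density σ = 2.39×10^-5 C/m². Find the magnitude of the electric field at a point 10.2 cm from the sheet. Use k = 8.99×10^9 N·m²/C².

1.35×10^6 V/m

By planar symmetry E is perpendicular to the sheet and uniform; use a Gaussian pillbox with flat faces of area A on each side of the sheet.
Only the two end caps contribute flux: Φ = 2EA. With Q_enc = σA, Gauss's law gives E = |σ|/(2ε₀).
E = 2πk|σ| = 2π(8.99×10^9)(2.39e-5) = 1.35×10^6 N/C.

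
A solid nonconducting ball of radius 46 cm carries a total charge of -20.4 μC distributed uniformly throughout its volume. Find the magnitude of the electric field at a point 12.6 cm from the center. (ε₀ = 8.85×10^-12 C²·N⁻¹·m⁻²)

E ≈ 2.37×10^5 N/C

By spherical symmetry E is radial; choose a Gaussian sphere of radius r = 12.6 cm (r < R).
Only the charge within r is enclosed: Q_enc = Q·(r/R)³ = (-20.4 μC)·(12.6 cm/46 cm)³ = -4.192×10^-7 C.
By Gauss's law, ∮E·dA = E·4πr² = Q_enc/ε₀.
E = |Q_enc|/(4πε₀r²) = (4.192×10^-7)/(4π·8.85×10^-12·(0.126)²) = 2.37×10^5 N/C.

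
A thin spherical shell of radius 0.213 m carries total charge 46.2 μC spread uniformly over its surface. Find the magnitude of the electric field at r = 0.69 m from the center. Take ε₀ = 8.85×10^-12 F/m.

By spherical symmetry E is radial; choose a Gaussian sphere of radius r = 0.69 m (r > 0.213 m).
The entire shell is enclosed: Q_enc = 4.62×10^-5 C.
By Gauss's law, ∮E·dA = E·4πr² = Q_enc/ε₀.
E = |Q_enc|/(4πε₀r²) = (4.62e-5)/(4π·8.85×10^-12·(0.69)²) = 8.73e5 N/C.

E ≈ 8.73e5 N/C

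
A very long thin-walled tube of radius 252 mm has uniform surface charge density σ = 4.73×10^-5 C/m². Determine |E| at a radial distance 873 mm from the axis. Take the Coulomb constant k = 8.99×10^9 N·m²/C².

|E| = 1.54×10^6 N/C

Coaxial Gaussian cylinder, radius r = 873 mm, length L (r > 252 mm).
The whole shell is enclosed: λ_enc = σ·2πR = (4.73×10^-5)·2π·(0.252) = 7.489×10^-5 C/m.
Since E is radial and uniform over the curved surface, Φ = E·2πrL = Q_enc/ε₀ = λ_enc L/ε₀.
E = 2k|λ_enc|/r = 2(8.99×10^9)(7.489×10^-5)/(0.873) = 1.54e6 N/C.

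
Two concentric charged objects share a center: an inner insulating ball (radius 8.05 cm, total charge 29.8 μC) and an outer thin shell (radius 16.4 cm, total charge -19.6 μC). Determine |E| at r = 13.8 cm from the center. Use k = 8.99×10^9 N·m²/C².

1.41e7 N/C

Symmetry ⇒ E = E(r) r̂. Gaussian sphere of radius r = 13.8 cm (between the bodies, 8.05 cm < r < 16.4 cm).
The shell at 16.4 cm lies outside the Gaussian surface, so Q_enc = 29.8 μC = 2.98×10^-5 C.
By Gauss's law, ∮E·dA = E·4πr² = Q_enc/ε₀.
E = k|Q_enc|/r² = (8.99×10^9)(2.98e-5)/(0.138)² = 1.41×10^7 N/C.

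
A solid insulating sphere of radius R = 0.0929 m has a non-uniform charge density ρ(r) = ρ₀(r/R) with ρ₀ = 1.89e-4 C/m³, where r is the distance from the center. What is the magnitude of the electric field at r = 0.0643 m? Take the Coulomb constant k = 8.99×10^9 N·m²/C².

By spherical symmetry E is radial; choose a Gaussian sphere of radius r = 0.0643 m (r < R).
Integrate the density: Q_enc = 4π ∫₀^r ρ₀(r'/R)^1 r'² dr' = 4πρ₀ r^4/(4·R) = 1.093e-7 C.
Applying ∮E·dA = Q_enc/ε₀ with Φ = E(4πr²):
E = k|Q_enc|/r² = (8.99×10^9)(1.093×10^-7)/(0.0643)² = 2.38e5 N/C.

2.38e5 N/C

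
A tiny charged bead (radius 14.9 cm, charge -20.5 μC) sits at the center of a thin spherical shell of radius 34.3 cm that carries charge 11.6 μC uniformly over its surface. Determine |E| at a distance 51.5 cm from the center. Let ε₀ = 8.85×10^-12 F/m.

3.02e5 V/m

Take a concentric spherical Gaussian surface of radius r = 51.5 cm (r > 34.3 cm, enclosing both).
Q_enc = (-20.5 μC) + (11.6 μC) = -8.90×10^-6 C.
Since E is radial and uniform over the Gaussian sphere, Φ = E·4πr² = Q_enc/ε₀.
E = |Q_enc|/(4πε₀r²) = (8.90e-6)/(4π·8.85×10^-12·(0.515)²) = 3.02×10^5 N/C.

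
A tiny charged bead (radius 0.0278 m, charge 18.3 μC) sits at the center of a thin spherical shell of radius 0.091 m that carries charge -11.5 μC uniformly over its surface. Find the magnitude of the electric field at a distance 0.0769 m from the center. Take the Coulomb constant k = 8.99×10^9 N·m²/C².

E ≈ 2.78×10^7 V/m

Use a concentric Gaussian sphere at r = 0.0769 m (between the bodies, 0.0278 m < r < 0.091 m).
Only the inner charge is enclosed; the outer shell contributes nothing inside itself. Q_enc = 18.3 μC = 1.83×10^-5 C.
By Gauss's law, ∮E·dA = E·4πr² = Q_enc/ε₀.
E = k|Q_enc|/r² = (8.99×10^9)(1.83×10^-5)/(0.0769)² = 2.78×10^7 N/C.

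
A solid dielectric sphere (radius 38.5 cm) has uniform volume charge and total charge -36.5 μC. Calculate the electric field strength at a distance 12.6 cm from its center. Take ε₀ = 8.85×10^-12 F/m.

7.25×10^5 V/m

By spherical symmetry E is radial; choose a Gaussian sphere of radius r = 12.6 cm (r < R).
Only the charge within r is enclosed: Q_enc = Q·(r/R)³ = (-36.5 μC)·(12.6 cm/38.5 cm)³ = -1.279×10^-6 C.
Applying ∮E·dA = Q_enc/ε₀ with Φ = E(4πr²):
E = |Q_enc|/(4πε₀r²) = (1.279×10^-6)/(4π·8.85×10^-12·(0.126)²) = 7.25×10^5 N/C.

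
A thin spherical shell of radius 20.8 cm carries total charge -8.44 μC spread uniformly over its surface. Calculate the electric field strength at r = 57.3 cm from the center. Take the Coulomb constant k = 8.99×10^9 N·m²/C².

|E| = 2.31e5 N/C

Symmetry ⇒ E = E(r) r̂. Gaussian sphere of radius r = 57.3 cm (r > 20.8 cm).
The entire shell is enclosed: Q_enc = -8.44×10^-6 C.
By Gauss's law, ∮E·dA = E·4πr² = Q_enc/ε₀.
E = k|Q_enc|/r² = (8.99×10^9)(8.44e-6)/(0.573)² = 2.31×10^5 N/C.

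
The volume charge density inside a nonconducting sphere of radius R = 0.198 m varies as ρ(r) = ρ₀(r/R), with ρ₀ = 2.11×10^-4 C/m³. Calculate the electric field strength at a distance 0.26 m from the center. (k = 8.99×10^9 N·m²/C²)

Symmetry ⇒ E = E(r) r̂. Gaussian sphere of radius r = 0.26 m (r > R, all charge enclosed).
Q_enc = 4π ∫₀^R ρ₀(r'/R)^1 r'² dr' = 4πρ₀R³/4 = 5.146e-6 C.
Since E is radial and uniform over the Gaussian sphere, Φ = E·4πr² = Q_enc/ε₀.
E = k|Q_enc|/r² = (8.99×10^9)(5.146e-6)/(0.26)² = 6.84×10^5 N/C.

|E| ≈ 6.84×10^5 V/m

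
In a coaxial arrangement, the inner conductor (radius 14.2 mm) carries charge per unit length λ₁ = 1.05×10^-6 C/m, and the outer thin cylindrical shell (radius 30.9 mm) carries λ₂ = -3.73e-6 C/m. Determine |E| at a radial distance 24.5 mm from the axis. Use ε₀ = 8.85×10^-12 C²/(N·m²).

E = 7.71×10^5 N/C

Choose a coaxial cylinder of radius r = 24.5 mm (arbitrary length L) as the Gaussian surface (between the conductors, 14.2 mm < r < 30.9 mm).
The shell at 30.9 mm lies outside the Gaussian surface, so λ_enc = λ₁ = 1.05×10^-6 C/m.
Since E is radial and uniform over the curved surface, Φ = E·2πrL = Q_enc/ε₀ = λ_enc L/ε₀.
E = |λ_enc|/(2πε₀r) = (1.05×10^-6)/(2π·8.85×10^-12·0.0245) = 7.71×10^5 N/C.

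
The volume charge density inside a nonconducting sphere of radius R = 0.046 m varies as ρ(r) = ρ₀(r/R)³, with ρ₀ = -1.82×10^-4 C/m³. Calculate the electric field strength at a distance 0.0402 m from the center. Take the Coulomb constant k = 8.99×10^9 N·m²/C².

E ≈ 9.19×10^4 N/C

Take a concentric spherical Gaussian surface of radius r = 0.0402 m (r < R).
Integrate the density: Q_enc = 4π ∫₀^r ρ₀(r'/R)^3 r'² dr' = 4πρ₀ r^6/(6·R³) = -1.653×10^-8 C.
Applying ∮E·dA = Q_enc/ε₀ with Φ = E(4πr²):
E = k|Q_enc|/r² = (8.99×10^9)(1.653×10^-8)/(0.0402)² = 9.19×10^4 N/C.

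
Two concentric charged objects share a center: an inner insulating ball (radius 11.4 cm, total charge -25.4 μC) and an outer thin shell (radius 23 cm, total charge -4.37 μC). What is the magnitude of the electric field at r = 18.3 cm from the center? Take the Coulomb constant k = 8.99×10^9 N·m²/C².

Take a concentric spherical Gaussian surface of radius r = 18.3 cm (between the bodies, 11.4 cm < r < 23 cm).
Only the inner charge is enclosed; the outer shell contributes nothing inside itself. Q_enc = -25.4 μC = -2.54×10^-5 C.
By Gauss's law, ∮E·dA = E·4πr² = Q_enc/ε₀.
E = k|Q_enc|/r² = (8.99×10^9)(2.54×10^-5)/(0.183)² = 6.82×10^6 N/C.

E ≈ 6.82e6 V/m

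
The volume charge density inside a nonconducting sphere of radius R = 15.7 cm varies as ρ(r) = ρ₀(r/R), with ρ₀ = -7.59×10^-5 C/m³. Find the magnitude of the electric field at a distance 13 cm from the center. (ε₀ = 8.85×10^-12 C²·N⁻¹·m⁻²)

|E| ≈ 2.31×10^5 V/m

By spherical symmetry E is radial; choose a Gaussian sphere of radius r = 13 cm (r < R).
Q_enc = ∫₀^r ρ(r')·4πr'² dr' = (4πρ₀/R) ∫₀^r r'^3 dr' = 4πρ₀ r^4/(4·R) = -4.338×10^-7 C.
Applying ∮E·dA = Q_enc/ε₀ with Φ = E(4πr²):
E = |Q_enc|/(4πε₀r²) = (4.338×10^-7)/(4π·8.85×10^-12·(0.13)²) = 2.31×10^5 N/C.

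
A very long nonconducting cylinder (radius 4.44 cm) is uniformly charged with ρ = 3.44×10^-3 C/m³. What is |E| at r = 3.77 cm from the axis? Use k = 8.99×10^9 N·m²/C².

Choose a coaxial cylinder of radius r = 3.77 cm (arbitrary length L) as the Gaussian surface (r < R).
Charge inside radius r per length L is ρ·πr²·L, so λ_enc = ρπr² = 1.536×10^-5 C/m.
Since E is radial and uniform over the curved surface, Φ = E·2πrL = Q_enc/ε₀ = λ_enc L/ε₀.
E = 2k|λ_enc|/r = 2(8.99×10^9)(1.536×10^-5)/(0.0377) = 7.33e6 N/C.

E ≈ 7.33×10^6 N/C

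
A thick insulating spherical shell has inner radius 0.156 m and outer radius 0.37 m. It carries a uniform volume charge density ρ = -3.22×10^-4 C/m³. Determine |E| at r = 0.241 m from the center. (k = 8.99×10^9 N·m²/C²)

2.13×10^6 V/m

Symmetry ⇒ E = E(r) r̂. Gaussian sphere of radius r = 0.241 m (within the shell material, 0.156 m < r < 0.37 m).
Enclosed charge is the volume from a to r: Q_enc = (4π/3)ρ(r³ − a³) = -1.376×10^-5 C.
Gauss's law: E·4πr² = Q_enc/ε₀.
E = k|Q_enc|/r² = (8.99×10^9)(1.376e-5)/(0.241)² = 2.13e6 N/C.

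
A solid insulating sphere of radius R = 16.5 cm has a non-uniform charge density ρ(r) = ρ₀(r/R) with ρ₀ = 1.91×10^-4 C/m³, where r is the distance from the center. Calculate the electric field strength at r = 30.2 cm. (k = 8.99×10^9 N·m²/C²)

Take a concentric spherical Gaussian surface of radius r = 30.2 cm (r > R, all charge enclosed).
Q_enc = 4π ∫₀^R ρ₀(r'/R)^1 r'² dr' = 4πρ₀R³/4 = 2.695×10^-6 C.
By Gauss's law, ∮E·dA = E·4πr² = Q_enc/ε₀.
E = k|Q_enc|/r² = (8.99×10^9)(2.695×10^-6)/(0.302)² = 2.66e5 N/C.

|E| = 2.66e5 N/C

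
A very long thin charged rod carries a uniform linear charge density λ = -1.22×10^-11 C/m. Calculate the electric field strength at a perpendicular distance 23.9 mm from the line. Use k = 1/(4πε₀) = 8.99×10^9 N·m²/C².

By cylindrical symmetry E is radial; use a coaxial Gaussian cylinder of radius 23.9 mm and length L.
Q_enc = λL, so λ_enc = -1.22×10^-11 C/m.
Applying ∮E·dA = Q_enc/ε₀ with the end caps contributing no flux:
E = 2k|λ_enc|/r = 2(8.99×10^9)(1.22e-11)/(0.0239) = 9.18 N/C.

|E| ≈ 9.18 N/C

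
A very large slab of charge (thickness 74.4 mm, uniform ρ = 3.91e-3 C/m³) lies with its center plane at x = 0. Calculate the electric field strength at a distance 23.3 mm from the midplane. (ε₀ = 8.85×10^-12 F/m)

By symmetry E is perpendicular to the slab. A Gaussian pillbox from −23.3 mm to +23.3 mm (face area A) lies entirely within the slab.
Q_enc = ρ·(2x)·A and flux = 2EA, so 2EA = 2ρxA/ε₀ ⇒ E = |ρ|x/ε₀.
E = (3.91×10^-3)(0.0233)/(8.85×10^-12) = 1.03e7 N/C.

E ≈ 1.03×10^7 V/m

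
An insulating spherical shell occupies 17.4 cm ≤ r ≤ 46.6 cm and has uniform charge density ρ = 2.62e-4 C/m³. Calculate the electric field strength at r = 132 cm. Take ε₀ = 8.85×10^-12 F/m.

Take a concentric spherical Gaussian surface of radius r = 132 cm (r > 46.6 cm, enclosing the whole shell).
Q_enc = ρ·(4π/3)(b³ − a³) = (2.62×10^-4)·(4π/3)·((0.466)³ − (0.174)³) = 1.053e-4 C.
Applying ∮E·dA = Q_enc/ε₀ with Φ = E(4πr²):
E = |Q_enc|/(4πε₀r²) = (1.053×10^-4)/(4π·8.85×10^-12·(1.32)²) = 5.43×10^5 N/C.

E ≈ 5.43e5 V/m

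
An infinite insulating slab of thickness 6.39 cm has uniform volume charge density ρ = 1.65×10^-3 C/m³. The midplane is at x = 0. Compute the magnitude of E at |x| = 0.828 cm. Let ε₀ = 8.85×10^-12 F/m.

|E| ≈ 1.54×10^6 N/C

By symmetry E is perpendicular to the slab. A Gaussian pillbox from −0.828 cm to +0.828 cm (face area A) lies entirely within the slab.
Q_enc = ρ·(2x)·A and flux = 2EA, so 2EA = 2ρxA/ε₀ ⇒ E = |ρ|x/ε₀.
E = (1.65×10^-3)(0.00828)/(8.85×10^-12) = 1.54e6 N/C.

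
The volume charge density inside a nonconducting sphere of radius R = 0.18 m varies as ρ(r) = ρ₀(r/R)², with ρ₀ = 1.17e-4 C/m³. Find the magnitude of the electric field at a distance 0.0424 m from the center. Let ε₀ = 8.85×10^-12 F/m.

6.22e3 V/m

Take a concentric spherical Gaussian surface of radius r = 0.0424 m (r < R).
Integrate the density: Q_enc = 4π ∫₀^r ρ₀(r'/R)^2 r'² dr' = 4πρ₀ r^5/(5·R²) = 1.244e-9 C.
Since E is radial and uniform over the Gaussian sphere, Φ = E·4πr² = Q_enc/ε₀.
E = |Q_enc|/(4πε₀r²) = (1.244×10^-9)/(4π·8.85×10^-12·(0.0424)²) = 6.22×10^3 N/C.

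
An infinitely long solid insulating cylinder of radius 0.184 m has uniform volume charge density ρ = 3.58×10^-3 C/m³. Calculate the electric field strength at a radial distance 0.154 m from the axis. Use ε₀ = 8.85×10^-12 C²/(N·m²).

E = 3.11e7 N/C

Take a coaxial cylindrical Gaussian surface of radius r = 0.154 m and length L (r < R).
Charge inside radius r per length L is ρ·πr²·L, so λ_enc = ρπr² = 2.667e-4 C/m.
Gauss's law: E·2πrL = λ_enc L/ε₀.
E = |λ_enc|/(2πε₀r) = (2.667×10^-4)/(2π·8.85×10^-12·0.154) = 3.11×10^7 N/C.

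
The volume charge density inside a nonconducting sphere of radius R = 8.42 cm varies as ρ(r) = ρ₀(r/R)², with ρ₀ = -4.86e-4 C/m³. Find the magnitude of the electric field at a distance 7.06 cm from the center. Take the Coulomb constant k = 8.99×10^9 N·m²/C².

E = 5.45×10^5 V/m

Symmetry ⇒ E = E(r) r̂. Gaussian sphere of radius r = 7.06 cm (r < R).
Integrate the density: Q_enc = 4π ∫₀^r ρ₀(r'/R)^2 r'² dr' = 4πρ₀ r^5/(5·R²) = -3.022e-7 C.
Applying ∮E·dA = Q_enc/ε₀ with Φ = E(4πr²):
E = k|Q_enc|/r² = (8.99×10^9)(3.022×10^-7)/(0.0706)² = 5.45e5 N/C.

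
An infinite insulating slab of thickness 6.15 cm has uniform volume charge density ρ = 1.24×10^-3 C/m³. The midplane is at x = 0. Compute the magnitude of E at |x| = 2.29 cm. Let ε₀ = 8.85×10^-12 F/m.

By symmetry E is perpendicular to the slab. A Gaussian pillbox from −2.29 cm to +2.29 cm (face area A) lies entirely within the slab.
Q_enc = ρ·(2x)·A and flux = 2EA, so 2EA = 2ρxA/ε₀ ⇒ E = |ρ|x/ε₀.
E = (1.24e-3)(0.0229)/(8.85×10^-12) = 3.21×10^6 N/C.

|E| ≈ 3.21×10^6 V/m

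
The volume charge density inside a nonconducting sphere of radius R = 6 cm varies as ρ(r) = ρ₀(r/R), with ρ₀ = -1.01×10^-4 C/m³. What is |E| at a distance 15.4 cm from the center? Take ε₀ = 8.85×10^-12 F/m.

|E| = 2.60e4 V/m

By spherical symmetry E is radial; choose a Gaussian sphere of radius r = 15.4 cm (r > R, all charge enclosed).
Q_enc = 4π ∫₀^R ρ₀(r'/R)^1 r'² dr' = 4πρ₀R³/4 = -6.854×10^-8 C.
Gauss's law: E·4πr² = Q_enc/ε₀.
E = |Q_enc|/(4πε₀r²) = (6.854e-8)/(4π·8.85×10^-12·(0.154)²) = 2.60×10^4 N/C.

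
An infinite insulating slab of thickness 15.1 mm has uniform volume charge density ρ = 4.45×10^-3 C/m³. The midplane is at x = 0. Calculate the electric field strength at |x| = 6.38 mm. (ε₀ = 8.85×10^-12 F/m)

By symmetry E is perpendicular to the slab. A Gaussian pillbox from −6.38 mm to +6.38 mm (face area A) lies entirely within the slab.
Q_enc = ρ·(2x)·A and flux = 2EA, so 2EA = 2ρxA/ε₀ ⇒ E = |ρ|x/ε₀.
E = (4.45e-3)(0.00638)/(8.85×10^-12) = 3.21×10^6 N/C.

|E| = 3.21×10^6 N/C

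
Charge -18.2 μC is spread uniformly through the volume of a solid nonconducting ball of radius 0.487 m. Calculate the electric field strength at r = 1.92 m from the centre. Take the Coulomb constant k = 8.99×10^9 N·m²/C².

Take a concentric spherical Gaussian surface of radius r = 1.92 m (r > R, so the entire charge is enclosed).
Q_enc = -18.2 μC = -1.82×10^-5 C.
Applying ∮E·dA = Q_enc/ε₀ with Φ = E(4πr²):
E = k|Q_enc|/r² = (8.99×10^9)(1.82×10^-5)/(1.92)² = 4.44×10^4 N/C.

|E| = 4.44e4 N/C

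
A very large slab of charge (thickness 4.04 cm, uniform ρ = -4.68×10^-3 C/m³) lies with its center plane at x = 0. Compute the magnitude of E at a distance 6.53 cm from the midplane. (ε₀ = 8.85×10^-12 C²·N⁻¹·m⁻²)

The point |x| = 6.53 cm lies outside the slab (half-thickness 0.0202 m). A symmetric pillbox spanning the full slab encloses Q_enc = ρ·d·A.
Flux = 2EA ⇒ E = |ρ|d/(2ε₀), independent of distance outside.
E = (4.68e-3)(0.0404)/(2·8.85×10^-12) = 1.07×10^7 N/C.

|E| = 1.07e7 N/C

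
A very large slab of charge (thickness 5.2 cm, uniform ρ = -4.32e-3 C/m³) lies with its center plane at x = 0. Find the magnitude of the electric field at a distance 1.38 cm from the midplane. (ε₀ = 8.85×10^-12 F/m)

By symmetry E is perpendicular to the slab. A Gaussian pillbox from −1.38 cm to +1.38 cm (face area A) lies entirely within the slab.
Q_enc = ρ·(2x)·A and flux = 2EA, so 2EA = 2ρxA/ε₀ ⇒ E = |ρ|x/ε₀.
E = (4.32×10^-3)(0.0138)/(8.85×10^-12) = 6.74×10^6 N/C.

|E| ≈ 6.74×10^6 N/C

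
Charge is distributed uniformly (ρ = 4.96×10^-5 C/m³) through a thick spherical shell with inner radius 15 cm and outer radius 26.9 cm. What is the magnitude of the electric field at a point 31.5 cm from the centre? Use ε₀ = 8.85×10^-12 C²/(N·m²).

|E| ≈ 3.03e5 N/C

Symmetry ⇒ E = E(r) r̂. Gaussian sphere of radius r = 31.5 cm (r > 26.9 cm, enclosing the whole shell).
Q_enc = ρ·(4π/3)(b³ − a³) = (4.96e-5)·(4π/3)·((0.269)³ − (0.15)³) = 3.343×10^-6 C.
By Gauss's law, ∮E·dA = E·4πr² = Q_enc/ε₀.
E = |Q_enc|/(4πε₀r²) = (3.343×10^-6)/(4π·8.85×10^-12·(0.315)²) = 3.03×10^5 N/C.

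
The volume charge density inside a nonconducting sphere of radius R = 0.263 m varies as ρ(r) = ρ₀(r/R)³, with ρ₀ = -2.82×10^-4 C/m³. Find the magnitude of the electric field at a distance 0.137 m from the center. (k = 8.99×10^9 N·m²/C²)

E ≈ 1.03e5 V/m

Take a concentric spherical Gaussian surface of radius r = 0.137 m (r < R).
Q_enc = ∫₀^r ρ(r')·4πr'² dr' = (4πρ₀/R³) ∫₀^r r'^5 dr' = 4πρ₀ r^6/(6·R³) = -2.147e-7 C.
Gauss's law: E·4πr² = Q_enc/ε₀.
E = k|Q_enc|/r² = (8.99×10^9)(2.147×10^-7)/(0.137)² = 1.03×10^5 N/C.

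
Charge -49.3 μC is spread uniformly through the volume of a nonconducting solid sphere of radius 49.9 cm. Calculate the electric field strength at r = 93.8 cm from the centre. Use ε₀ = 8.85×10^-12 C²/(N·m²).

Use a concentric Gaussian sphere at r = 93.8 cm (r > R, so the entire charge is enclosed).
Q_enc = -49.3 μC = -4.93×10^-5 C.
Since E is radial and uniform over the Gaussian sphere, Φ = E·4πr² = Q_enc/ε₀.
E = |Q_enc|/(4πε₀r²) = (4.93×10^-5)/(4π·8.85×10^-12·(0.938)²) = 5.04e5 N/C.

E ≈ 5.04e5 V/m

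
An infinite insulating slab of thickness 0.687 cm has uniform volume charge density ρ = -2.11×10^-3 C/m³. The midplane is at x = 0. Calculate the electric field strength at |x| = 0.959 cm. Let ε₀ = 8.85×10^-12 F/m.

The point |x| = 0.959 cm lies outside the slab (half-thickness 0.003435 m). A symmetric pillbox spanning the full slab encloses Q_enc = ρ·d·A.
Flux = 2EA ⇒ E = |ρ|d/(2ε₀), independent of distance outside.
E = (2.11×10^-3)(0.00687)/(2·8.85×10^-12) = 8.19e5 N/C.

|E| ≈ 8.19×10^5 V/m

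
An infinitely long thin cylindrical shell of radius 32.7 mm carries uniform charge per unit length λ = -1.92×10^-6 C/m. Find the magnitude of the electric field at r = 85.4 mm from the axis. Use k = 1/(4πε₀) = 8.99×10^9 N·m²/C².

Take a coaxial cylindrical Gaussian surface of radius r = 85.4 mm and length L (r > 32.7 mm).
The full line charge is enclosed: λ_enc = -1.92×10^-6 C/m.
By Gauss's law (flux through the curved wall only), E·2πrL = λ_enc L/ε₀.
E = 2k|λ_enc|/r = 2(8.99×10^9)(1.92e-6)/(0.0854) = 4.04×10^5 N/C.

|E| = 4.04e5 N/C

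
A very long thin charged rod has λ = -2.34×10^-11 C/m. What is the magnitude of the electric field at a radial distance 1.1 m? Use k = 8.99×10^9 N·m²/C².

|E| = 0.382 N/C

Choose a coaxial cylinder of radius r = 1.1 m (arbitrary length L) as the Gaussian surface.
Q_enc = λL, so λ_enc = -2.34×10^-11 C/m.
Applying ∮E·dA = Q_enc/ε₀ with the end caps contributing no flux:
E = 2k|λ_enc|/r = 2(8.99×10^9)(2.34e-11)/(1.1) = 0.382 N/C.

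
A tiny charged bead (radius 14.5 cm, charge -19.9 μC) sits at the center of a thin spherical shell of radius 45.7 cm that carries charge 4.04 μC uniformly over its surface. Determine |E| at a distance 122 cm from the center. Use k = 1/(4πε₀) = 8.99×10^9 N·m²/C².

By spherical symmetry E is radial; choose a Gaussian sphere of radius r = 122 cm (r > 45.7 cm, enclosing both).
Q_enc = (-19.9 μC) + (4.04 μC) = -1.586e-5 C.
By Gauss's law, ∮E·dA = E·4πr² = Q_enc/ε₀.
E = k|Q_enc|/r² = (8.99×10^9)(1.586×10^-5)/(1.22)² = 9.58×10^4 N/C.

9.58×10^4 N/C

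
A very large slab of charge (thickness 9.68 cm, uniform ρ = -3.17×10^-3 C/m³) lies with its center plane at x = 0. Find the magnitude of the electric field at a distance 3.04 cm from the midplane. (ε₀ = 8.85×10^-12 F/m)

E = 1.09×10^7 N/C

By symmetry E is perpendicular to the slab. A Gaussian pillbox from −3.04 cm to +3.04 cm (face area A) lies entirely within the slab.
Q_enc = ρ·(2x)·A and flux = 2EA, so 2EA = 2ρxA/ε₀ ⇒ E = |ρ|x/ε₀.
E = (3.17×10^-3)(0.0304)/(8.85×10^-12) = 1.09×10^7 N/C.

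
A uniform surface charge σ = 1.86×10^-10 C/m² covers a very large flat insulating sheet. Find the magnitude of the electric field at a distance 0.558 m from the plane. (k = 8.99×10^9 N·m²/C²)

Choose a cylindrical pillbox piercing the sheet, end faces (area A) parallel to it.
Only the two end caps contribute flux: Φ = 2EA. With Q_enc = σA, Gauss's law gives E = |σ|/(2ε₀).
E = 2πk|σ| = 2π(8.99×10^9)(1.86e-10) = 10.5 N/C.

10.5 N/C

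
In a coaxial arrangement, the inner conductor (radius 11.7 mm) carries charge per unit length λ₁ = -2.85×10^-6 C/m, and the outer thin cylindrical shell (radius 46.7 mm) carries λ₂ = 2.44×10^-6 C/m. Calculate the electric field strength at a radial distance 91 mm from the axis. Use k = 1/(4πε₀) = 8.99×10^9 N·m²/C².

E = 8.10×10^4 N/C

By cylindrical symmetry E is radial; use a coaxial Gaussian cylinder of radius 91 mm and length L (r > 46.7 mm, enclosing both).
λ_enc = λ₁ + λ₂ = (-2.85e-6) + (2.44×10^-6) = -4.10×10^-7 C/m.
Since E is radial and uniform over the curved surface, Φ = E·2πrL = Q_enc/ε₀ = λ_enc L/ε₀.
E = 2k|λ_enc|/r = 2(8.99×10^9)(4.10×10^-7)/(0.091) = 8.10e4 N/C.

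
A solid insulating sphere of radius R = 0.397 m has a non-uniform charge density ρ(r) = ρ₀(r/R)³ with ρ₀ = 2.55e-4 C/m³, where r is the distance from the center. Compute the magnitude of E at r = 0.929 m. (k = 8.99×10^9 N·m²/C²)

Symmetry ⇒ E = E(r) r̂. Gaussian sphere of radius r = 0.929 m (r > R, all charge enclosed).
Q_enc = 4π ∫₀^R ρ₀(r'/R)^3 r'² dr' = 4πρ₀R³/6 = 3.342e-5 C.
By Gauss's law, ∮E·dA = E·4πr² = Q_enc/ε₀.
E = k|Q_enc|/r² = (8.99×10^9)(3.342e-5)/(0.929)² = 3.48×10^5 N/C.

E = 3.48×10^5 N/C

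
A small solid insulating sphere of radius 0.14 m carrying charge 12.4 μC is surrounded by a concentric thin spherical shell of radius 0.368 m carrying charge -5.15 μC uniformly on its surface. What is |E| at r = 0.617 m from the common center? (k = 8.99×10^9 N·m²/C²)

E = 1.71e5 N/C

Take a concentric spherical Gaussian surface of radius r = 0.617 m (r > 0.368 m, enclosing both).
Q_enc = (12.4 μC) + (-5.15 μC) = 7.25×10^-6 C.
Gauss's law: E·4πr² = Q_enc/ε₀.
E = k|Q_enc|/r² = (8.99×10^9)(7.25×10^-6)/(0.617)² = 1.71×10^5 N/C.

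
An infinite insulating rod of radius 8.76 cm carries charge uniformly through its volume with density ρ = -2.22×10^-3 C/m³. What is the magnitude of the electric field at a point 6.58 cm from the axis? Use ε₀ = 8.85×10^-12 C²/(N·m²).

Take a coaxial cylindrical Gaussian surface of radius r = 6.58 cm and length L (r < R).
Enclosed charge per unit length: λ_enc = ρ·πr² = (-2.22e-3)π(0.0658)² = -3.02e-5 C/m.
Applying ∮E·dA = Q_enc/ε₀ with the end caps contributing no flux:
E = |λ_enc|/(2πε₀r) = (3.02e-5)/(2π·8.85×10^-12·0.0658) = 8.25×10^6 N/C.

8.25×10^6 N/C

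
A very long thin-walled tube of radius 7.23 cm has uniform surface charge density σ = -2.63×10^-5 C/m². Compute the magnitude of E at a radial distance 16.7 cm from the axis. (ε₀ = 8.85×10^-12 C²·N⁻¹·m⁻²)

|E| ≈ 1.29e6 V/m

Coaxial Gaussian cylinder, radius r = 16.7 cm, length L (r > 7.23 cm).
The whole shell is enclosed: λ_enc = σ·2πR = (-2.63×10^-5)·2π·(0.0723) = -1.195×10^-5 C/m.
By Gauss's law (flux through the curved wall only), E·2πrL = λ_enc L/ε₀.
E = |λ_enc|/(2πε₀r) = (1.195e-5)/(2π·8.85×10^-12·0.167) = 1.29×10^6 N/C.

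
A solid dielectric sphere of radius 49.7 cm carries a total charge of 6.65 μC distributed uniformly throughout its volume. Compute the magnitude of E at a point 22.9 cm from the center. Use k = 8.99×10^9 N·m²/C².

Symmetry ⇒ E = E(r) r̂. Gaussian sphere of radius r = 22.9 cm (r < R).
For a uniform sphere the enclosed fraction is (r/R)³, so Q_enc = (6.65 μC)(0.229/0.497)³ = 6.505×10^-7 C.
Gauss's law: E·4πr² = Q_enc/ε₀.
E = k|Q_enc|/r² = (8.99×10^9)(6.505×10^-7)/(0.229)² = 1.12×10^5 N/C.

|E| = 1.12×10^5 V/m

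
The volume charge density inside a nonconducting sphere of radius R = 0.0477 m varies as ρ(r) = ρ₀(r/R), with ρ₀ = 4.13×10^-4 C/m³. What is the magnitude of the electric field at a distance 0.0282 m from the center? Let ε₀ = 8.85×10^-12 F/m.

Use a concentric Gaussian sphere at r = 0.0282 m (r < R).
Q_enc = ∫₀^r ρ(r')·4πr'² dr' = (4πρ₀/R) ∫₀^r r'^3 dr' = 4πρ₀ r^4/(4·R) = 1.72×10^-8 C.
Since E is radial and uniform over the Gaussian sphere, Φ = E·4πr² = Q_enc/ε₀.
E = |Q_enc|/(4πε₀r²) = (1.72×10^-8)/(4π·8.85×10^-12·(0.0282)²) = 1.95e5 N/C.

|E| ≈ 1.95e5 N/C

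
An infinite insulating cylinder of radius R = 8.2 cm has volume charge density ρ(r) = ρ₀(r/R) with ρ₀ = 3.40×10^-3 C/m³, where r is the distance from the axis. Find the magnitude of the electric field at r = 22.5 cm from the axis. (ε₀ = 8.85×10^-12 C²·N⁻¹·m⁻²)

E ≈ 3.83e6 V/m

Coaxial Gaussian cylinder, radius r = 22.5 cm, length L (r > R, full charge per length enclosed).
λ_enc = 2π ∫₀^R ρ₀(r'/R)^1 r' dr' = 2πρ₀R²/3 = 4.788e-5 C/m.
Applying ∮E·dA = Q_enc/ε₀ with the end caps contributing no flux:
E = |λ_enc|/(2πε₀r) = (4.788×10^-5)/(2π·8.85×10^-12·0.225) = 3.83×10^6 N/C.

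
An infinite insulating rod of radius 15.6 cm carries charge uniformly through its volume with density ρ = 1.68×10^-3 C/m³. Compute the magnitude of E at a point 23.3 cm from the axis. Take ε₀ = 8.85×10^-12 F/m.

|E| = 9.91×10^6 V/m

By cylindrical symmetry E is radial; use a coaxial Gaussian cylinder of radius 23.3 cm and length L (r > 15.6 cm, full cross-section enclosed).
λ_enc = ρ·πR² = (1.68×10^-3)π(0.156)² = 1.284e-4 C/m.
Since E is radial and uniform over the curved surface, Φ = E·2πrL = Q_enc/ε₀ = λ_enc L/ε₀.
E = |λ_enc|/(2πε₀r) = (1.284e-4)/(2π·8.85×10^-12·0.233) = 9.91×10^6 N/C.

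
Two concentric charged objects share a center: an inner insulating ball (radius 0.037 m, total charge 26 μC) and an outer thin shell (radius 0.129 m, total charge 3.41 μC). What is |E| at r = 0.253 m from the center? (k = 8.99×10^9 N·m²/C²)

Take a concentric spherical Gaussian surface of radius r = 0.253 m (r > 0.129 m, enclosing both).
Q_enc = (26 μC) + (3.41 μC) = 2.941×10^-5 C.
Applying ∮E·dA = Q_enc/ε₀ with Φ = E(4πr²):
E = k|Q_enc|/r² = (8.99×10^9)(2.941×10^-5)/(0.253)² = 4.13×10^6 N/C.

E ≈ 4.13×10^6 N/C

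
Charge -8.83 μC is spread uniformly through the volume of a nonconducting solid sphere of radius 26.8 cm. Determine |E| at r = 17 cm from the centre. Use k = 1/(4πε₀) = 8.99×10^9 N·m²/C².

Take a concentric spherical Gaussian surface of radius r = 17 cm (r < R).
Only the charge within r is enclosed: Q_enc = Q·(r/R)³ = (-8.83 μC)·(17 cm/26.8 cm)³ = -2.254×10^-6 C.
Gauss's law: E·4πr² = Q_enc/ε₀.
E = k|Q_enc|/r² = (8.99×10^9)(2.254e-6)/(0.17)² = 7.01e5 N/C.

E ≈ 7.01×10^5 N/C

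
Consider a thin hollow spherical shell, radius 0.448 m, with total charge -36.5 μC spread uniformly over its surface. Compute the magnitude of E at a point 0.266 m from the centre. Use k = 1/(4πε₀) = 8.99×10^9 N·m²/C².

Use a concentric Gaussian sphere at r = 0.266 m (inside the shell, r < 0.448 m).
All the charge is outside the Gaussian surface: Q_enc = 0, hence E = 0 everywhere inside the shell.

E = 0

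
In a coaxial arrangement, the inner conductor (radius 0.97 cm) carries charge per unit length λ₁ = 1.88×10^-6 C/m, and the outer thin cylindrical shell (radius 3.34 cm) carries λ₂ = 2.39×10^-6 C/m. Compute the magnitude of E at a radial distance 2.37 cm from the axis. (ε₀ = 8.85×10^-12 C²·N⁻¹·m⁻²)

Take a coaxial cylindrical Gaussian surface of radius r = 2.37 cm and length L (between the conductors, 0.97 cm < r < 3.34 cm).
The shell at 3.34 cm lies outside the Gaussian surface, so λ_enc = λ₁ = 1.88×10^-6 C/m.
Since E is radial and uniform over the curved surface, Φ = E·2πrL = Q_enc/ε₀ = λ_enc L/ε₀.
E = |λ_enc|/(2πε₀r) = (1.88×10^-6)/(2π·8.85×10^-12·0.0237) = 1.43×10^6 N/C.

E = 1.43×10^6 V/m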